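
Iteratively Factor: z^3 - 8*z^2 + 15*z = (z - 5)*(z^2 - 3*z) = (z - 5)*(z - 3)*(z)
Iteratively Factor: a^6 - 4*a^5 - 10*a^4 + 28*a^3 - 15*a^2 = (a + 3)*(a^5 - 7*a^4 + 11*a^3 - 5*a^2) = (a - 5)*(a + 3)*(a^4 - 2*a^3 + a^2) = a*(a - 5)*(a + 3)*(a^3 - 2*a^2 + a) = a^2*(a - 5)*(a + 3)*(a^2 - 2*a + 1) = a^2*(a - 5)*(a - 1)*(a + 3)*(a - 1)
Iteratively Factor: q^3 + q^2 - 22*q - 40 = (q - 5)*(q^2 + 6*q + 8) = (q - 5)*(q + 2)*(q + 4)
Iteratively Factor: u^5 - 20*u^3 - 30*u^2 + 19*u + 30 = (u - 5)*(u^4 + 5*u^3 + 5*u^2 - 5*u - 6) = (u - 5)*(u + 1)*(u^3 + 4*u^2 + u - 6) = (u - 5)*(u + 1)*(u + 2)*(u^2 + 2*u - 3) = (u - 5)*(u - 1)*(u + 1)*(u + 2)*(u + 3)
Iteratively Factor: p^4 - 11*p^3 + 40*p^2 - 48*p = (p - 4)*(p^3 - 7*p^2 + 12*p) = (p - 4)*(p - 3)*(p^2 - 4*p) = (p - 4)^2*(p - 3)*(p)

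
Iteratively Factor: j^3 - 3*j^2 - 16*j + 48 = (j - 4)*(j^2 + j - 12) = (j - 4)*(j - 3)*(j + 4)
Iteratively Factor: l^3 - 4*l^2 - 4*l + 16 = (l - 4)*(l^2 - 4) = (l - 4)*(l + 2)*(l - 2)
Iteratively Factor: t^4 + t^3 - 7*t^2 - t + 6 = (t + 3)*(t^3 - 2*t^2 - t + 2) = (t + 1)*(t + 3)*(t^2 - 3*t + 2) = (t - 1)*(t + 1)*(t + 3)*(t - 2)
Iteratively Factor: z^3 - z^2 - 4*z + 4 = (z - 1)*(z^2 - 4) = (z - 2)*(z - 1)*(z + 2)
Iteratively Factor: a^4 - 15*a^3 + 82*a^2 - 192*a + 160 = (a - 4)*(a^3 - 11*a^2 + 38*a - 40) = (a - 4)^2*(a^2 - 7*a + 10) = (a - 4)^2*(a - 2)*(a - 5)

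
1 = 1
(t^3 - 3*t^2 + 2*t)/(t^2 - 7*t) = (t^2 - 3*t + 2)/(t - 7)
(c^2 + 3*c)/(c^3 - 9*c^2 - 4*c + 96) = c/(c^2 - 12*c + 32)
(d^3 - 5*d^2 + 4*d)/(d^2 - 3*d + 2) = d*(d - 4)/(d - 2)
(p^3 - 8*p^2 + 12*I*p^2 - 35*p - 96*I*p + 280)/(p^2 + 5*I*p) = p - 8 + 7*I - 56*I/p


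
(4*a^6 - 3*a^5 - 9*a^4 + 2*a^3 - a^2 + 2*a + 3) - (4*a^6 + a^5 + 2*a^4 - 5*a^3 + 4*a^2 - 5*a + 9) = -4*a^5 - 11*a^4 + 7*a^3 - 5*a^2 + 7*a - 6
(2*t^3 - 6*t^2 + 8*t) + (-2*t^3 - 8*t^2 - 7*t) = -14*t^2 + t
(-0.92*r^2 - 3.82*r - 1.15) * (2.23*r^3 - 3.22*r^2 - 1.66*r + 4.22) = -2.0516*r^5 - 5.5562*r^4 + 11.2631*r^3 + 6.1618*r^2 - 14.2114*r - 4.853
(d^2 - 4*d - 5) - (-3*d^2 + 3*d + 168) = 4*d^2 - 7*d - 173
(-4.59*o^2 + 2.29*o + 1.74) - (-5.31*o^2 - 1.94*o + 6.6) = 0.72*o^2 + 4.23*o - 4.86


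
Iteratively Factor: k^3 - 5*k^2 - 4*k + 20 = (k - 5)*(k^2 - 4) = (k - 5)*(k - 2)*(k + 2)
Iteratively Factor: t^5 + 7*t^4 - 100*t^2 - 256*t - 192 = (t + 4)*(t^4 + 3*t^3 - 12*t^2 - 52*t - 48) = (t + 2)*(t + 4)*(t^3 + t^2 - 14*t - 24) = (t + 2)*(t + 3)*(t + 4)*(t^2 - 2*t - 8) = (t - 4)*(t + 2)*(t + 3)*(t + 4)*(t + 2)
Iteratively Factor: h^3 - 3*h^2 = (h)*(h^2 - 3*h) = h^2*(h - 3)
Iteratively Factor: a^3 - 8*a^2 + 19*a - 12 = (a - 4)*(a^2 - 4*a + 3) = (a - 4)*(a - 1)*(a - 3)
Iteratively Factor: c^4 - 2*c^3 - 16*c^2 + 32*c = (c - 4)*(c^3 + 2*c^2 - 8*c) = (c - 4)*(c + 4)*(c^2 - 2*c) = (c - 4)*(c - 2)*(c + 4)*(c)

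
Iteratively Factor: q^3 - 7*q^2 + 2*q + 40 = (q - 5)*(q^2 - 2*q - 8) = (q - 5)*(q + 2)*(q - 4)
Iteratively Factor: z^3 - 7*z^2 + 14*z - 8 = (z - 2)*(z^2 - 5*z + 4) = (z - 4)*(z - 2)*(z - 1)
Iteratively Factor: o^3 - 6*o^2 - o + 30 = (o + 2)*(o^2 - 8*o + 15) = (o - 3)*(o + 2)*(o - 5)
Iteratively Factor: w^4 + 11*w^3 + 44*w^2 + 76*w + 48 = (w + 2)*(w^3 + 9*w^2 + 26*w + 24) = (w + 2)*(w + 3)*(w^2 + 6*w + 8) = (w + 2)*(w + 3)*(w + 4)*(w + 2)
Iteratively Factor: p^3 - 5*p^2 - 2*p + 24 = (p - 3)*(p^2 - 2*p - 8) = (p - 3)*(p + 2)*(p - 4)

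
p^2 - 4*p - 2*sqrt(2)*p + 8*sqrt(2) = (p - 4)*(p - 2*sqrt(2))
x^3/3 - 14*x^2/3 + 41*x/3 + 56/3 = (x/3 + 1/3)*(x - 8)*(x - 7)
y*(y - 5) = y^2 - 5*y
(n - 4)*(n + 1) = n^2 - 3*n - 4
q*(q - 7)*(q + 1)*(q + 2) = q^4 - 4*q^3 - 19*q^2 - 14*q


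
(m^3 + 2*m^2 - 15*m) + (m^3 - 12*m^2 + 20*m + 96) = 2*m^3 - 10*m^2 + 5*m + 96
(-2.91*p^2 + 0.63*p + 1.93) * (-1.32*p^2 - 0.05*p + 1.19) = 3.8412*p^4 - 0.6861*p^3 - 6.042*p^2 + 0.6532*p + 2.2967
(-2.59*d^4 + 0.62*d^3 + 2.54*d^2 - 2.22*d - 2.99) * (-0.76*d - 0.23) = 1.9684*d^5 + 0.1245*d^4 - 2.073*d^3 + 1.103*d^2 + 2.783*d + 0.6877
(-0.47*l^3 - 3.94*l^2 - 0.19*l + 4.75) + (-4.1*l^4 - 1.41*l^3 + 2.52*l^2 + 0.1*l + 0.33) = -4.1*l^4 - 1.88*l^3 - 1.42*l^2 - 0.09*l + 5.08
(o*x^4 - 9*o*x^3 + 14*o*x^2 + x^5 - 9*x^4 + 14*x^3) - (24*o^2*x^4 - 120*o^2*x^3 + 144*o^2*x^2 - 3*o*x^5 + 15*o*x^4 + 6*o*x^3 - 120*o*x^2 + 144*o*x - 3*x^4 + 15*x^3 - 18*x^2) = -24*o^2*x^4 + 120*o^2*x^3 - 144*o^2*x^2 + 3*o*x^5 - 14*o*x^4 - 15*o*x^3 + 134*o*x^2 - 144*o*x + x^5 - 6*x^4 - x^3 + 18*x^2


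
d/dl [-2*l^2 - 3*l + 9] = -4*l - 3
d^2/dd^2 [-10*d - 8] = 0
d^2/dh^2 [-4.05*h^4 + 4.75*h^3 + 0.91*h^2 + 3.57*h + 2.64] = -48.6*h^2 + 28.5*h + 1.82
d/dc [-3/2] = 0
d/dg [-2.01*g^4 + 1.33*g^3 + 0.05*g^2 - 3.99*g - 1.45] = -8.04*g^3 + 3.99*g^2 + 0.1*g - 3.99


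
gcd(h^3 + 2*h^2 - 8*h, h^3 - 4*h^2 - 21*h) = h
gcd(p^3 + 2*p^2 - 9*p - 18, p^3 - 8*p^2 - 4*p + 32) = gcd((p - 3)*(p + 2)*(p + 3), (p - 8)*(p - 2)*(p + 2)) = p + 2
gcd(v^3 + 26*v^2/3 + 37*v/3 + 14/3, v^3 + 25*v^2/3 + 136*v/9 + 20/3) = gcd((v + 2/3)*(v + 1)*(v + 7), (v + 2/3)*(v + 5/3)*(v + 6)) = v + 2/3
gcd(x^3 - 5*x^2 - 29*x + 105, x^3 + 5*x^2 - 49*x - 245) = x^2 - 2*x - 35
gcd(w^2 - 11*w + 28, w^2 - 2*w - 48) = 1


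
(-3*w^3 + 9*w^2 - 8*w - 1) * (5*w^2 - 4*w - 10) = -15*w^5 + 57*w^4 - 46*w^3 - 63*w^2 + 84*w + 10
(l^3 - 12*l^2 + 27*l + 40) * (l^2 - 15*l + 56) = l^5 - 27*l^4 + 263*l^3 - 1037*l^2 + 912*l + 2240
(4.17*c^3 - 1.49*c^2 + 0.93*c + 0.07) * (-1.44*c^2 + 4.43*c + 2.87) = -6.0048*c^5 + 20.6187*c^4 + 4.028*c^3 - 0.2572*c^2 + 2.9792*c + 0.2009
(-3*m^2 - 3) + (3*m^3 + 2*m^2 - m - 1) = 3*m^3 - m^2 - m - 4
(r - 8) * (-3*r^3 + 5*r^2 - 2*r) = -3*r^4 + 29*r^3 - 42*r^2 + 16*r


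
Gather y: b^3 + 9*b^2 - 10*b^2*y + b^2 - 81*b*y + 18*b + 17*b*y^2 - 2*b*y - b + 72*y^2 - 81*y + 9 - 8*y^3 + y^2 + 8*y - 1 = b^3 + 10*b^2 + 17*b - 8*y^3 + y^2*(17*b + 73) + y*(-10*b^2 - 83*b - 73) + 8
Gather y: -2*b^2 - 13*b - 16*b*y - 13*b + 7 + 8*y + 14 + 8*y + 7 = -2*b^2 - 26*b + y*(16 - 16*b) + 28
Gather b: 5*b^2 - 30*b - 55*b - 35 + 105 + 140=5*b^2 - 85*b + 210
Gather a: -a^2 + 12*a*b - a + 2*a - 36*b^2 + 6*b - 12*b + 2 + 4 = -a^2 + a*(12*b + 1) - 36*b^2 - 6*b + 6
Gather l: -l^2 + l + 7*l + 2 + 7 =-l^2 + 8*l + 9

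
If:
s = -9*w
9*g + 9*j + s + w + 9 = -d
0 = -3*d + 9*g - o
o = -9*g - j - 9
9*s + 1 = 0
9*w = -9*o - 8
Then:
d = -511/207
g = -15476/16767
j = 388/1863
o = -73/81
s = -1/9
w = 1/81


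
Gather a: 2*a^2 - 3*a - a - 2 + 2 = 2*a^2 - 4*a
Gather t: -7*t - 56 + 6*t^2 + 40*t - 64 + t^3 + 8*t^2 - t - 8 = t^3 + 14*t^2 + 32*t - 128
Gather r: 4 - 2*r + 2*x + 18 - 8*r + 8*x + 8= -10*r + 10*x + 30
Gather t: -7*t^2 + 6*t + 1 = -7*t^2 + 6*t + 1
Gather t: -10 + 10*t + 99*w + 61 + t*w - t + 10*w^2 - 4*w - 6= t*(w + 9) + 10*w^2 + 95*w + 45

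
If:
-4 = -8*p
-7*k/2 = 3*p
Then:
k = -3/7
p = 1/2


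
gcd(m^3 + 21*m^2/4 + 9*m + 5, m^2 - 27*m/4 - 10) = m + 5/4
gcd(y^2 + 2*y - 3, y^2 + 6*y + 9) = y + 3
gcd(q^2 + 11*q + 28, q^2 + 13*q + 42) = q + 7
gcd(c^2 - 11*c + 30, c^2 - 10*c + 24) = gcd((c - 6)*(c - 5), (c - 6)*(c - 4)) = c - 6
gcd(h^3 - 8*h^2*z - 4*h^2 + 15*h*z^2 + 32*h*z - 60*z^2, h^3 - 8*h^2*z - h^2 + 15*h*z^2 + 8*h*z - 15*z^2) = h^2 - 8*h*z + 15*z^2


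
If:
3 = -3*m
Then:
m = -1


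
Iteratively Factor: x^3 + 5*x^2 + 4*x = (x + 4)*(x^2 + x) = x*(x + 4)*(x + 1)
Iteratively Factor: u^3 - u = (u + 1)*(u^2 - u) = u*(u + 1)*(u - 1)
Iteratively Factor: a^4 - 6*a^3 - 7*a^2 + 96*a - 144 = (a - 3)*(a^3 - 3*a^2 - 16*a + 48) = (a - 4)*(a - 3)*(a^2 + a - 12) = (a - 4)*(a - 3)^2*(a + 4)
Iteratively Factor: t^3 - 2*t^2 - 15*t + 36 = (t - 3)*(t^2 + t - 12) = (t - 3)*(t + 4)*(t - 3)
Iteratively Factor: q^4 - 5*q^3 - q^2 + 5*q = (q - 5)*(q^3 - q) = (q - 5)*(q + 1)*(q^2 - q) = q*(q - 5)*(q + 1)*(q - 1)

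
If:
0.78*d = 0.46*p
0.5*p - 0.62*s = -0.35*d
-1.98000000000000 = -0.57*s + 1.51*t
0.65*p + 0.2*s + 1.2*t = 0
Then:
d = 0.67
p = 1.13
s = 1.29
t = -0.83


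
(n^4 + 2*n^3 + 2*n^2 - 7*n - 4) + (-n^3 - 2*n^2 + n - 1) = n^4 + n^3 - 6*n - 5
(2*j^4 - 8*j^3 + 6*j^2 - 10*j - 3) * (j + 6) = 2*j^5 + 4*j^4 - 42*j^3 + 26*j^2 - 63*j - 18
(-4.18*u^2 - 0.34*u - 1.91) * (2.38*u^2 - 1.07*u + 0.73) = -9.9484*u^4 + 3.6634*u^3 - 7.2334*u^2 + 1.7955*u - 1.3943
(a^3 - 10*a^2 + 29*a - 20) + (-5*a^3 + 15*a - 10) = -4*a^3 - 10*a^2 + 44*a - 30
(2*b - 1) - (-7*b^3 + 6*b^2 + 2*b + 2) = 7*b^3 - 6*b^2 - 3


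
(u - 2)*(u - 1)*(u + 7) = u^3 + 4*u^2 - 19*u + 14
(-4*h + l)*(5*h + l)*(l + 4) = -20*h^2*l - 80*h^2 + h*l^2 + 4*h*l + l^3 + 4*l^2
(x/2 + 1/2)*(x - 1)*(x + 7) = x^3/2 + 7*x^2/2 - x/2 - 7/2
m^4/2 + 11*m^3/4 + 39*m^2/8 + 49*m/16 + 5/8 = (m/2 + 1/4)*(m + 1/2)*(m + 2)*(m + 5/2)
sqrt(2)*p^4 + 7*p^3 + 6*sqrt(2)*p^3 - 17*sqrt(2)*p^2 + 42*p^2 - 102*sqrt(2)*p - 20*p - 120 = (p + 6)*(p - 2*sqrt(2))*(p + 5*sqrt(2))*(sqrt(2)*p + 1)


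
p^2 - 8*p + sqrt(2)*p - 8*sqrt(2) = (p - 8)*(p + sqrt(2))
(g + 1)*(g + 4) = g^2 + 5*g + 4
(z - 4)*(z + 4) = z^2 - 16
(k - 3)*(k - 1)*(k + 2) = k^3 - 2*k^2 - 5*k + 6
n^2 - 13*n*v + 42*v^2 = (n - 7*v)*(n - 6*v)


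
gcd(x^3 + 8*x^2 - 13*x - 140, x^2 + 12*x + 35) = x^2 + 12*x + 35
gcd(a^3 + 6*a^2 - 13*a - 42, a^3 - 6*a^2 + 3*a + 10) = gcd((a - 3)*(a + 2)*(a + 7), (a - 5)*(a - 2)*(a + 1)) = 1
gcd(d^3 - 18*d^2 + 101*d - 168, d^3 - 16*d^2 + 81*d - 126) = d^2 - 10*d + 21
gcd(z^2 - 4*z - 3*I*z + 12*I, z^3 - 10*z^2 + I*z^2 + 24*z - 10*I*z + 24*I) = z - 4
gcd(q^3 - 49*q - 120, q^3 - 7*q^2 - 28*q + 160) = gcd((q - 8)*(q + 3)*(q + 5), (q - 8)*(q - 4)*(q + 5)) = q^2 - 3*q - 40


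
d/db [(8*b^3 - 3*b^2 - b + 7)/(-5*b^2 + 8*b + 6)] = (-40*b^4 + 128*b^3 + 115*b^2 + 34*b - 62)/(25*b^4 - 80*b^3 + 4*b^2 + 96*b + 36)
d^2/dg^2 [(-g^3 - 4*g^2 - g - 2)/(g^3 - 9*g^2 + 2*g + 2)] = 2*(-13*g^6 + 3*g^5 + 51*g^4 + 27*g^3 - 714*g^2 + 54*g - 56)/(g^9 - 27*g^8 + 249*g^7 - 831*g^6 + 390*g^5 + 402*g^4 - 196*g^3 - 84*g^2 + 24*g + 8)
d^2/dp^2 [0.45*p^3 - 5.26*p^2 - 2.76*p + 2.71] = 2.7*p - 10.52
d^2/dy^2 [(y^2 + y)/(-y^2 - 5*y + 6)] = 4*(2*y^3 - 9*y^2 - 9*y - 33)/(y^6 + 15*y^5 + 57*y^4 - 55*y^3 - 342*y^2 + 540*y - 216)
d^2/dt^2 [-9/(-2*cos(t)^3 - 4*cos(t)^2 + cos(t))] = 9*((4*cos(t) + cos(2*t))*(cos(t) + 16*cos(2*t) + 9*cos(3*t))*cos(t)/2 + 2*(6*cos(t)^2 + 8*cos(t) - 1)^2*sin(t)^2)/((4*cos(t) + cos(2*t))^3*cos(t)^3)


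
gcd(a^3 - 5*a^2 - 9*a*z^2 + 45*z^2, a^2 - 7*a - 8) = 1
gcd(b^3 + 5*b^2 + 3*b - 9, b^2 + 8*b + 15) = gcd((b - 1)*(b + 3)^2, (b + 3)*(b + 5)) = b + 3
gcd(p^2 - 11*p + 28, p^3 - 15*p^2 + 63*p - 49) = p - 7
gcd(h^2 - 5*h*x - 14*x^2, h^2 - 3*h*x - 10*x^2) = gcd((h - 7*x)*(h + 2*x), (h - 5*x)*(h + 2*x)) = h + 2*x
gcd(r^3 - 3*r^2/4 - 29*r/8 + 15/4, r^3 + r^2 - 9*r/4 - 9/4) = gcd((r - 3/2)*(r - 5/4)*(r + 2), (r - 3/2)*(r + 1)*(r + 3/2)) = r - 3/2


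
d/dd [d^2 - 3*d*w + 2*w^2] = 2*d - 3*w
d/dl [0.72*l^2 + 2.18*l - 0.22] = 1.44*l + 2.18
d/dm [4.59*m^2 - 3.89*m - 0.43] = 9.18*m - 3.89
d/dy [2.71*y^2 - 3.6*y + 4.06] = 5.42*y - 3.6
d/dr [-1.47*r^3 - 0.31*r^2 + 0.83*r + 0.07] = -4.41*r^2 - 0.62*r + 0.83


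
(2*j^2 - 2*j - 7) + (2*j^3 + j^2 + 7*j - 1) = 2*j^3 + 3*j^2 + 5*j - 8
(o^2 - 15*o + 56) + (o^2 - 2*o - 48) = 2*o^2 - 17*o + 8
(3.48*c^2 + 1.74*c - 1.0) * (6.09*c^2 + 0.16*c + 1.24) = 21.1932*c^4 + 11.1534*c^3 - 1.4964*c^2 + 1.9976*c - 1.24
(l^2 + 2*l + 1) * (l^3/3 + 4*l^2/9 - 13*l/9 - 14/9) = l^5/3 + 10*l^4/9 - 2*l^3/9 - 4*l^2 - 41*l/9 - 14/9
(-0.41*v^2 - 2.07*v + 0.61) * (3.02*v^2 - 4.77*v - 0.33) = -1.2382*v^4 - 4.2957*v^3 + 11.8514*v^2 - 2.2266*v - 0.2013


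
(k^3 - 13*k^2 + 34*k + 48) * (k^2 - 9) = k^5 - 13*k^4 + 25*k^3 + 165*k^2 - 306*k - 432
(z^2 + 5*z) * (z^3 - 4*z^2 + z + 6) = z^5 + z^4 - 19*z^3 + 11*z^2 + 30*z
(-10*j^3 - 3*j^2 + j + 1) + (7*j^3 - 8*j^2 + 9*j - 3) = -3*j^3 - 11*j^2 + 10*j - 2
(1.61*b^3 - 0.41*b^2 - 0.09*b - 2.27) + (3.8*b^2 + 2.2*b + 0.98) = 1.61*b^3 + 3.39*b^2 + 2.11*b - 1.29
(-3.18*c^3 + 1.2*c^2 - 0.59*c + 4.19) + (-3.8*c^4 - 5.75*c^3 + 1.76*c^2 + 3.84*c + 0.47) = -3.8*c^4 - 8.93*c^3 + 2.96*c^2 + 3.25*c + 4.66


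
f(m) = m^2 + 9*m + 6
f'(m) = 2*m + 9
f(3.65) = 52.17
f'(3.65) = 16.30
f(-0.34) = 3.06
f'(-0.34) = 8.32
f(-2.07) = -8.35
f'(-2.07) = 4.86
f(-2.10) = -8.49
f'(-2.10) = 4.80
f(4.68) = 70.02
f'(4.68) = 18.36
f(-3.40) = -13.04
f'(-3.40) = 2.20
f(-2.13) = -8.63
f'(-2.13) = 4.74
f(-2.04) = -8.20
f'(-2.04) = 4.92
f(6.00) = 96.00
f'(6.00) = 21.00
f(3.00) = 42.00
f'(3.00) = 15.00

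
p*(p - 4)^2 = p^3 - 8*p^2 + 16*p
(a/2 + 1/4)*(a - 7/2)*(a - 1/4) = a^3/2 - 13*a^2/8 - a/2 + 7/32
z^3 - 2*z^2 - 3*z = z*(z - 3)*(z + 1)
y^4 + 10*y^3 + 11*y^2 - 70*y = y*(y - 2)*(y + 5)*(y + 7)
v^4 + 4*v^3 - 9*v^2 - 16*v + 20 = (v - 2)*(v - 1)*(v + 2)*(v + 5)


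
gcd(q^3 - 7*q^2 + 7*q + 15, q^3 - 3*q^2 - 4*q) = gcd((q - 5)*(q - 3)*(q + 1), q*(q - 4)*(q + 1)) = q + 1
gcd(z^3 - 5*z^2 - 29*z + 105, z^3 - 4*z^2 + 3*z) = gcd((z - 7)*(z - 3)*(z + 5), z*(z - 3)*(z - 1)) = z - 3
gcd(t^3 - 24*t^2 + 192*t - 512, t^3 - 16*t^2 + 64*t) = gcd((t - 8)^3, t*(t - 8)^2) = t^2 - 16*t + 64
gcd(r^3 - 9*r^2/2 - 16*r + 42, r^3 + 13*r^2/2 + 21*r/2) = r + 7/2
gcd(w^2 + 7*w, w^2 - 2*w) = w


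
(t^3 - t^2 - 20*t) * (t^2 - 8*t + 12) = t^5 - 9*t^4 + 148*t^2 - 240*t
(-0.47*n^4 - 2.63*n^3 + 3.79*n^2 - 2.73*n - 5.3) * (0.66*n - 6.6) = -0.3102*n^5 + 1.3662*n^4 + 19.8594*n^3 - 26.8158*n^2 + 14.52*n + 34.98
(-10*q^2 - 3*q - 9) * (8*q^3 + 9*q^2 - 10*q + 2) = -80*q^5 - 114*q^4 + q^3 - 71*q^2 + 84*q - 18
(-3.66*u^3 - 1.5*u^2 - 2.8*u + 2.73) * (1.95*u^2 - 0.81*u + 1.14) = -7.137*u^5 + 0.0396000000000005*u^4 - 8.4174*u^3 + 5.8815*u^2 - 5.4033*u + 3.1122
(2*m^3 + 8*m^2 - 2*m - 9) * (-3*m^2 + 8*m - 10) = -6*m^5 - 8*m^4 + 50*m^3 - 69*m^2 - 52*m + 90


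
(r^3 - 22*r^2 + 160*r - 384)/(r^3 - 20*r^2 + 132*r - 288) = (r - 8)/(r - 6)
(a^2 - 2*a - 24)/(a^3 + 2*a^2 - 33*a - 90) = (a + 4)/(a^2 + 8*a + 15)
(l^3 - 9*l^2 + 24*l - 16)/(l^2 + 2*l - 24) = (l^2 - 5*l + 4)/(l + 6)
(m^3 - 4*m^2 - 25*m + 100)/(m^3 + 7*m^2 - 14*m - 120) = (m - 5)/(m + 6)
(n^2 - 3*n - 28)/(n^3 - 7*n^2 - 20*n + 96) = (n - 7)/(n^2 - 11*n + 24)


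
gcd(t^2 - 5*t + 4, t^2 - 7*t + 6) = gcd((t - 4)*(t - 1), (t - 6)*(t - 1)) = t - 1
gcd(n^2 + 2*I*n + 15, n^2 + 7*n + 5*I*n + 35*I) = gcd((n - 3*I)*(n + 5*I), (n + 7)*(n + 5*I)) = n + 5*I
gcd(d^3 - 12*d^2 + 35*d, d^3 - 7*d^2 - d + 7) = d - 7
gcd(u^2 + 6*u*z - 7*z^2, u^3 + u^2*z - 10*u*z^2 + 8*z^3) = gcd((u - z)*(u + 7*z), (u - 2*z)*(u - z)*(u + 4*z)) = -u + z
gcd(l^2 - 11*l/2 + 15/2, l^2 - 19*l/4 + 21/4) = l - 3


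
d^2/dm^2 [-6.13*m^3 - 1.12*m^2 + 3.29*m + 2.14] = -36.78*m - 2.24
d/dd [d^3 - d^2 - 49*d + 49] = 3*d^2 - 2*d - 49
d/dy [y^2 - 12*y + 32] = 2*y - 12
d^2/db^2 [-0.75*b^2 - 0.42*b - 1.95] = -1.50000000000000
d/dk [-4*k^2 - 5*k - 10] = -8*k - 5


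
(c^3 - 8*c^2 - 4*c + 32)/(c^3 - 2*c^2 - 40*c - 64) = (c - 2)/(c + 4)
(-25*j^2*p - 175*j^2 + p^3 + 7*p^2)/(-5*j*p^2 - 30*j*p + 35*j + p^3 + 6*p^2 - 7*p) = (5*j + p)/(p - 1)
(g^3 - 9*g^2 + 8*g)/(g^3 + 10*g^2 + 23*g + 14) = g*(g^2 - 9*g + 8)/(g^3 + 10*g^2 + 23*g + 14)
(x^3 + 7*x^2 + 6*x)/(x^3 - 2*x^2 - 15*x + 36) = x*(x^2 + 7*x + 6)/(x^3 - 2*x^2 - 15*x + 36)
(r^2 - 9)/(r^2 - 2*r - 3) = (r + 3)/(r + 1)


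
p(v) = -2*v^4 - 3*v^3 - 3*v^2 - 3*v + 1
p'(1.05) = -28.48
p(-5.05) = -974.75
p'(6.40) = -2507.19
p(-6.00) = -2033.00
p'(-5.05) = 828.08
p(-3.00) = -98.00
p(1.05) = -11.36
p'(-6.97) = 2310.46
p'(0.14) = -4.04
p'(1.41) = -51.78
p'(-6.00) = 1437.00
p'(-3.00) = 150.00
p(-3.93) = -328.54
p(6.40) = -4282.96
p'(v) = -8*v^3 - 9*v^2 - 6*v - 3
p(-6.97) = -3828.21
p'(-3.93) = 367.16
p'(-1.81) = 25.81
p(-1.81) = -7.07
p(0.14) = 0.51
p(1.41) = -25.51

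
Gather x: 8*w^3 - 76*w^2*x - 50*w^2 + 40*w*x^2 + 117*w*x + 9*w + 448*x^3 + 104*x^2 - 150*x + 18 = 8*w^3 - 50*w^2 + 9*w + 448*x^3 + x^2*(40*w + 104) + x*(-76*w^2 + 117*w - 150) + 18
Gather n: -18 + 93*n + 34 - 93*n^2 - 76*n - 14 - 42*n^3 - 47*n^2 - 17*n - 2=-42*n^3 - 140*n^2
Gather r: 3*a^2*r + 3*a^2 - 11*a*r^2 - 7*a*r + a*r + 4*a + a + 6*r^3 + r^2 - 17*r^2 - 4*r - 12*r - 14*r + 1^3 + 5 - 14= 3*a^2 + 5*a + 6*r^3 + r^2*(-11*a - 16) + r*(3*a^2 - 6*a - 30) - 8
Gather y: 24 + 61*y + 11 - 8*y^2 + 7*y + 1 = -8*y^2 + 68*y + 36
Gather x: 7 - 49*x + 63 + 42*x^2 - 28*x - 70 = 42*x^2 - 77*x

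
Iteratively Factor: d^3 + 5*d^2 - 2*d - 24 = (d - 2)*(d^2 + 7*d + 12) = (d - 2)*(d + 4)*(d + 3)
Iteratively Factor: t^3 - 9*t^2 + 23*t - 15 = (t - 3)*(t^2 - 6*t + 5) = (t - 5)*(t - 3)*(t - 1)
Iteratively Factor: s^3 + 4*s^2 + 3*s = (s + 3)*(s^2 + s) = s*(s + 3)*(s + 1)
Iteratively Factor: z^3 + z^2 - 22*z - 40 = (z + 4)*(z^2 - 3*z - 10) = (z + 2)*(z + 4)*(z - 5)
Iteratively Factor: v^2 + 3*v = (v)*(v + 3)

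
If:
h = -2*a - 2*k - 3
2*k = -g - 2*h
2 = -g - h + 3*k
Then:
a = 3*k/2 - 5/2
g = 8*k - 4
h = 2 - 5*k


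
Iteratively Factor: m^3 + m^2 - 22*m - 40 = (m + 4)*(m^2 - 3*m - 10) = (m - 5)*(m + 4)*(m + 2)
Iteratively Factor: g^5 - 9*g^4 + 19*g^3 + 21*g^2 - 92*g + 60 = (g - 2)*(g^4 - 7*g^3 + 5*g^2 + 31*g - 30) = (g - 2)*(g - 1)*(g^3 - 6*g^2 - g + 30) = (g - 2)*(g - 1)*(g + 2)*(g^2 - 8*g + 15) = (g - 5)*(g - 2)*(g - 1)*(g + 2)*(g - 3)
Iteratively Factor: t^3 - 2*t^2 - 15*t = (t - 5)*(t^2 + 3*t) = t*(t - 5)*(t + 3)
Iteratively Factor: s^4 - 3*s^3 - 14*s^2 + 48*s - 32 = (s - 2)*(s^3 - s^2 - 16*s + 16) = (s - 2)*(s + 4)*(s^2 - 5*s + 4) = (s - 2)*(s - 1)*(s + 4)*(s - 4)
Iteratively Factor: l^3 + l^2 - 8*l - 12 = (l + 2)*(l^2 - l - 6) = (l - 3)*(l + 2)*(l + 2)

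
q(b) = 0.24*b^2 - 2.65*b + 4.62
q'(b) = 0.48*b - 2.65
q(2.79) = -0.91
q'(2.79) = -1.31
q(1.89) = 0.47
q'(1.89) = -1.74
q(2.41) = -0.37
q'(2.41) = -1.49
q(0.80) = 2.65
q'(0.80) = -2.27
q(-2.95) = 14.53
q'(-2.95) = -4.07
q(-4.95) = 23.62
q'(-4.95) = -5.03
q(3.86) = -2.03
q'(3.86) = -0.80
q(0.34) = 3.75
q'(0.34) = -2.49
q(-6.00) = 29.16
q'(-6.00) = -5.53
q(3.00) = -1.17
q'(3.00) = -1.21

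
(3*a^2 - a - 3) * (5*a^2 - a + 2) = 15*a^4 - 8*a^3 - 8*a^2 + a - 6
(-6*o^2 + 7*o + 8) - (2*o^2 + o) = -8*o^2 + 6*o + 8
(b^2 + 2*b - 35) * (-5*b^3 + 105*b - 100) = -5*b^5 - 10*b^4 + 280*b^3 + 110*b^2 - 3875*b + 3500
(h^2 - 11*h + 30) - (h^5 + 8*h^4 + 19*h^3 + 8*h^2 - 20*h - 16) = -h^5 - 8*h^4 - 19*h^3 - 7*h^2 + 9*h + 46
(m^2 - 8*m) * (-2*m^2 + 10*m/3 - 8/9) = -2*m^4 + 58*m^3/3 - 248*m^2/9 + 64*m/9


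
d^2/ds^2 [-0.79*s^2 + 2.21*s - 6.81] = -1.58000000000000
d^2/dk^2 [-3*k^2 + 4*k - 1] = -6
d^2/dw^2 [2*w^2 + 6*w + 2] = 4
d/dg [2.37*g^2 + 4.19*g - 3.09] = 4.74*g + 4.19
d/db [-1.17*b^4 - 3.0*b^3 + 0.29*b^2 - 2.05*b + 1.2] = -4.68*b^3 - 9.0*b^2 + 0.58*b - 2.05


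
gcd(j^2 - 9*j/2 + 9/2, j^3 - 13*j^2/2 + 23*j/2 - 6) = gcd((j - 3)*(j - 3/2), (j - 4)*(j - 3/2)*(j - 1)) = j - 3/2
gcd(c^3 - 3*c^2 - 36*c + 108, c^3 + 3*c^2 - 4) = 1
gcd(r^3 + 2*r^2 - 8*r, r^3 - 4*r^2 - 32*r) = r^2 + 4*r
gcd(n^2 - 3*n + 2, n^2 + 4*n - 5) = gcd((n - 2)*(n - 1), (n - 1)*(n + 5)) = n - 1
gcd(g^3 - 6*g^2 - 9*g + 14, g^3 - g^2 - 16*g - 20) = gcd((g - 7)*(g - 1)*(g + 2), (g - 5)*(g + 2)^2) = g + 2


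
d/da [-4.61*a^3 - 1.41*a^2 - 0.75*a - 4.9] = -13.83*a^2 - 2.82*a - 0.75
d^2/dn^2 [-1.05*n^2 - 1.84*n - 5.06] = -2.10000000000000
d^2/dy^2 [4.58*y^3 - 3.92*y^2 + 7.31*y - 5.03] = 27.48*y - 7.84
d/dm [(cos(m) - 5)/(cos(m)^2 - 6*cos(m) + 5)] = sin(m)/(cos(m) - 1)^2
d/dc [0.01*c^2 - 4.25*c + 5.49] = 0.02*c - 4.25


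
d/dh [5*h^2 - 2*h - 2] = 10*h - 2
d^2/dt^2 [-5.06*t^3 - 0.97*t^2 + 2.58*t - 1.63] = -30.36*t - 1.94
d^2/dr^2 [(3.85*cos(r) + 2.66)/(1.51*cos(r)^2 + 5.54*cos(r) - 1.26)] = (0.0467356206495997*(1 - cos(r)^2)^2 - 0.0516280033911841*cos(r)^5 - 0.547834970120589*cos(r)^3 - 0.449766238559235*cos(r)^2 + 0.898549694308343*cos(r) + 1.28919491041964)/(0.272563176895307*cos(r)^2 + 1.0*cos(r) - 0.227436823104693)^3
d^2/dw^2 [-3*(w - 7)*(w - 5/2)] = -6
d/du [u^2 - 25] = 2*u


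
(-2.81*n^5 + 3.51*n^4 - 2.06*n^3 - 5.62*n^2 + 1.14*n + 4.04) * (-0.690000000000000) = 1.9389*n^5 - 2.4219*n^4 + 1.4214*n^3 + 3.8778*n^2 - 0.7866*n - 2.7876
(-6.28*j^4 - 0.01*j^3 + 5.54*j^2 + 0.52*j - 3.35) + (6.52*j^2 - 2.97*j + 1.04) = -6.28*j^4 - 0.01*j^3 + 12.06*j^2 - 2.45*j - 2.31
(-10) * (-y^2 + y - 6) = 10*y^2 - 10*y + 60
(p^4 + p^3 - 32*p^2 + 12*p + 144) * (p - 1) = p^5 - 33*p^3 + 44*p^2 + 132*p - 144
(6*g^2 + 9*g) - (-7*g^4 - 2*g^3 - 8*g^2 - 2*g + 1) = 7*g^4 + 2*g^3 + 14*g^2 + 11*g - 1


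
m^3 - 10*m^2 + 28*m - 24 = (m - 6)*(m - 2)^2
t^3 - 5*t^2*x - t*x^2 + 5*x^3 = (t - 5*x)*(t - x)*(t + x)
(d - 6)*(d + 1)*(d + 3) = d^3 - 2*d^2 - 21*d - 18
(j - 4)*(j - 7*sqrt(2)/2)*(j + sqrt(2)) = j^3 - 4*j^2 - 5*sqrt(2)*j^2/2 - 7*j + 10*sqrt(2)*j + 28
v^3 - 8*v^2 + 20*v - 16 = (v - 4)*(v - 2)^2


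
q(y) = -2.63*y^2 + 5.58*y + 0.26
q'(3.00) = -10.20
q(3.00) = -6.67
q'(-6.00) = 37.14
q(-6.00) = -127.90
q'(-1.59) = 13.94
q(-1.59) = -15.26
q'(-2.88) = 20.73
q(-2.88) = -37.62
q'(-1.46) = 13.26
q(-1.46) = -13.49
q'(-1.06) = 11.16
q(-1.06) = -8.61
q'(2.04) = -5.15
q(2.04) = 0.70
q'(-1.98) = 15.99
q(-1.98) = -21.10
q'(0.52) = 2.84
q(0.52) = 2.45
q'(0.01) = 5.53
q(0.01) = 0.32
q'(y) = 5.58 - 5.26*y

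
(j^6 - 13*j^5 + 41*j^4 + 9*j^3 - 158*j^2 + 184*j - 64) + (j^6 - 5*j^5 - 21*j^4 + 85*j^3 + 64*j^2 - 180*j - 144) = 2*j^6 - 18*j^5 + 20*j^4 + 94*j^3 - 94*j^2 + 4*j - 208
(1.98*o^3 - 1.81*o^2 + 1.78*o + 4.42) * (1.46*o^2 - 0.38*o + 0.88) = 2.8908*o^5 - 3.395*o^4 + 5.029*o^3 + 4.184*o^2 - 0.1132*o + 3.8896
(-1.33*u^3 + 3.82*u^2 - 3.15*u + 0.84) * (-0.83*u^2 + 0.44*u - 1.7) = 1.1039*u^5 - 3.7558*u^4 + 6.5563*u^3 - 8.5772*u^2 + 5.7246*u - 1.428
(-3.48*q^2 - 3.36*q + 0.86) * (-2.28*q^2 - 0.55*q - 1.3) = 7.9344*q^4 + 9.5748*q^3 + 4.4112*q^2 + 3.895*q - 1.118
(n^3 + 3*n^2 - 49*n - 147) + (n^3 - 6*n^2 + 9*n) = 2*n^3 - 3*n^2 - 40*n - 147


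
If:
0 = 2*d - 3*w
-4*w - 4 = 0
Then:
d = -3/2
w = -1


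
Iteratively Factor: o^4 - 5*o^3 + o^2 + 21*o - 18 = (o - 3)*(o^3 - 2*o^2 - 5*o + 6) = (o - 3)^2*(o^2 + o - 2) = (o - 3)^2*(o + 2)*(o - 1)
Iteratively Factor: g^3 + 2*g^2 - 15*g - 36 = (g + 3)*(g^2 - g - 12) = (g - 4)*(g + 3)*(g + 3)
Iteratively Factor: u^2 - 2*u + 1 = (u - 1)*(u - 1)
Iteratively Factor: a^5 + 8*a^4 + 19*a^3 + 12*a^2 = (a)*(a^4 + 8*a^3 + 19*a^2 + 12*a) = a*(a + 3)*(a^3 + 5*a^2 + 4*a) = a^2*(a + 3)*(a^2 + 5*a + 4) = a^2*(a + 1)*(a + 3)*(a + 4)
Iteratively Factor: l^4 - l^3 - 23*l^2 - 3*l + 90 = (l - 5)*(l^3 + 4*l^2 - 3*l - 18) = (l - 5)*(l + 3)*(l^2 + l - 6) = (l - 5)*(l + 3)^2*(l - 2)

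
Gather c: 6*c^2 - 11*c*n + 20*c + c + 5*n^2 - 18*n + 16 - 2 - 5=6*c^2 + c*(21 - 11*n) + 5*n^2 - 18*n + 9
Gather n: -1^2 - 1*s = -s - 1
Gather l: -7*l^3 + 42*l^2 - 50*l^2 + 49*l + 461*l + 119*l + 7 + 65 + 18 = -7*l^3 - 8*l^2 + 629*l + 90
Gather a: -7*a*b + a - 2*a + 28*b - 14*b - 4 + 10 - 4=a*(-7*b - 1) + 14*b + 2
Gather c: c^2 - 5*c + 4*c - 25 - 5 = c^2 - c - 30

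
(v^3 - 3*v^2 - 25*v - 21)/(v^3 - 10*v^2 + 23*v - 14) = (v^2 + 4*v + 3)/(v^2 - 3*v + 2)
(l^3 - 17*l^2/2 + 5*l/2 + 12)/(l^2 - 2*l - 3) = (l^2 - 19*l/2 + 12)/(l - 3)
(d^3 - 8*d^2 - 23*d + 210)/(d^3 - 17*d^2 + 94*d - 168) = (d + 5)/(d - 4)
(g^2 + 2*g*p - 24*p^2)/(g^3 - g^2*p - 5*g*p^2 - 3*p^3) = (-g^2 - 2*g*p + 24*p^2)/(-g^3 + g^2*p + 5*g*p^2 + 3*p^3)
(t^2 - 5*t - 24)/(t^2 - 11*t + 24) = (t + 3)/(t - 3)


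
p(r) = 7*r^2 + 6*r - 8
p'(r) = 14*r + 6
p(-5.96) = 204.89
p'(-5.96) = -77.44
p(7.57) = 438.55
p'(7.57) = 111.98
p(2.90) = 68.27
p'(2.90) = 46.60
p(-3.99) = 79.50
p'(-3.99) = -49.86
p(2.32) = 43.60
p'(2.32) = 38.48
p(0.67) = -0.84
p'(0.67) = 15.38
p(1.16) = 8.38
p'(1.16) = 22.24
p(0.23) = -6.25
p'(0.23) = 9.22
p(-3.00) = 37.00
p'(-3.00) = -36.00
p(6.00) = 280.00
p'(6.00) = 90.00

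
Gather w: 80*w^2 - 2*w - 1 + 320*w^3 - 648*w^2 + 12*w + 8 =320*w^3 - 568*w^2 + 10*w + 7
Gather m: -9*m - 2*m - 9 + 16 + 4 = 11 - 11*m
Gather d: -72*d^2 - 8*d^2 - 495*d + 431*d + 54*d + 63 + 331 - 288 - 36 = -80*d^2 - 10*d + 70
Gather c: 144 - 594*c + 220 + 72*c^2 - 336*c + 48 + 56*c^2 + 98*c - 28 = 128*c^2 - 832*c + 384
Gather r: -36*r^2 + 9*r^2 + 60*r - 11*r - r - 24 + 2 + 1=-27*r^2 + 48*r - 21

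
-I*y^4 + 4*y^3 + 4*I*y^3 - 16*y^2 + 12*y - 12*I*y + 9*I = (y - 3)*(y + I)*(y + 3*I)*(-I*y + I)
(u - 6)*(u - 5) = u^2 - 11*u + 30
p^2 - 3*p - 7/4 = (p - 7/2)*(p + 1/2)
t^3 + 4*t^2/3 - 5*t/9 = t*(t - 1/3)*(t + 5/3)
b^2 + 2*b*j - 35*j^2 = (b - 5*j)*(b + 7*j)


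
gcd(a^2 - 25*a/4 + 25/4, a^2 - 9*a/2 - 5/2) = a - 5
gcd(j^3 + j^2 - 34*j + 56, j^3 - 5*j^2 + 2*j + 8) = j^2 - 6*j + 8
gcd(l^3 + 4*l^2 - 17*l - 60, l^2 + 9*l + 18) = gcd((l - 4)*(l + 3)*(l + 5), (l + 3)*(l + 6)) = l + 3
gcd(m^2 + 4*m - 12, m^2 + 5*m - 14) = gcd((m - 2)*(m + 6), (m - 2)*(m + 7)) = m - 2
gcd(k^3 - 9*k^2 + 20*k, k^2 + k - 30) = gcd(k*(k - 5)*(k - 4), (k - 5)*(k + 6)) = k - 5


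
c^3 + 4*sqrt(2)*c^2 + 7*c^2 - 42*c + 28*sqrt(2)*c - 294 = (c + 7)*(c - 3*sqrt(2))*(c + 7*sqrt(2))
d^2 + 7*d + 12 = (d + 3)*(d + 4)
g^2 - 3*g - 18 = (g - 6)*(g + 3)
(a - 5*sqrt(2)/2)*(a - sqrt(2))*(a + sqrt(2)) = a^3 - 5*sqrt(2)*a^2/2 - 2*a + 5*sqrt(2)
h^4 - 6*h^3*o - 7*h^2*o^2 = h^2*(h - 7*o)*(h + o)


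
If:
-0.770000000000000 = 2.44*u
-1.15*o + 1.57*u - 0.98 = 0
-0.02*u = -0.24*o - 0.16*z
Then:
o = -1.28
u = -0.32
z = 1.89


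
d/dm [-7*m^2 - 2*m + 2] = -14*m - 2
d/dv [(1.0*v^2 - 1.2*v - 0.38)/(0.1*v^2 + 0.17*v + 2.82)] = (0.29*v^2 + 5.716*v - 3.3194)/(0.01*v^4 + 0.034*v^3 + 0.5929*v^2 + 0.9588*v + 7.9524)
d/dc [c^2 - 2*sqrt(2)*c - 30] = 2*c - 2*sqrt(2)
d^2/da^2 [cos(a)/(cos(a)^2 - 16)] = (-sin(a)^4 + 96*sin(a)^2 - 255)*cos(a)/((cos(a) - 4)^3*(cos(a) + 4)^3)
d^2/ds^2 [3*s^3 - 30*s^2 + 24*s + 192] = 18*s - 60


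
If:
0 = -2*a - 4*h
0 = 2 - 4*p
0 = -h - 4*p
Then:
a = 4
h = -2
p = 1/2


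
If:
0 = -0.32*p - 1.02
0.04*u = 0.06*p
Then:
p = -3.19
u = -4.78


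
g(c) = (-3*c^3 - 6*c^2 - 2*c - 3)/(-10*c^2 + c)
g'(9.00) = 0.30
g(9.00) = 3.36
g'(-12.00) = 0.30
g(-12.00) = -2.99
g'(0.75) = -2.09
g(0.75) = 1.88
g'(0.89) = -1.14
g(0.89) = 1.66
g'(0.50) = -8.09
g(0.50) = 2.94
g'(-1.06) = 0.55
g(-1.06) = 0.33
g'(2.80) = 0.24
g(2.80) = 1.61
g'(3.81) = 0.27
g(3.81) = 1.87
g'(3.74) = 0.27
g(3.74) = 1.85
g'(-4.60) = 0.29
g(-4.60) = -0.79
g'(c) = (20*c - 1)*(-3*c^3 - 6*c^2 - 2*c - 3)/(-10*c^2 + c)^2 + (-9*c^2 - 12*c - 2)/(-10*c^2 + c) = (30*c^4 - 6*c^3 - 26*c^2 - 60*c + 3)/(c^2*(100*c^2 - 20*c + 1))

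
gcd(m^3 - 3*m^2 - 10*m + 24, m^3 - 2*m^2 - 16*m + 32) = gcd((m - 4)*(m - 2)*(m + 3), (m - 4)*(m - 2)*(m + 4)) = m^2 - 6*m + 8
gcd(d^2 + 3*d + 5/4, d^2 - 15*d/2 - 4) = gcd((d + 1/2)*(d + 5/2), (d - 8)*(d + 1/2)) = d + 1/2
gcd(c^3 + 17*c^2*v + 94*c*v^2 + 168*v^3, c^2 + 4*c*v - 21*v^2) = c + 7*v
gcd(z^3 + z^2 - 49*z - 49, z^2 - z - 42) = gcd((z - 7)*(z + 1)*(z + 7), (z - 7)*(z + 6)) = z - 7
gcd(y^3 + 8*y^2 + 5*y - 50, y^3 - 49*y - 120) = y + 5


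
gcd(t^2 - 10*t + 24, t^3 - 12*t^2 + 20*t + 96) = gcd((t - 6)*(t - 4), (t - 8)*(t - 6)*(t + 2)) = t - 6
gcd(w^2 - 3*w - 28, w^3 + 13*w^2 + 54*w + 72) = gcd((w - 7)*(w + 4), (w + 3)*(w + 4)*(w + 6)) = w + 4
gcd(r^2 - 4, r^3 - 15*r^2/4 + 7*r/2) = r - 2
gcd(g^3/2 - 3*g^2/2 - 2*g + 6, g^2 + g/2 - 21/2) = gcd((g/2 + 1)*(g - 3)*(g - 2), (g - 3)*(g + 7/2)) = g - 3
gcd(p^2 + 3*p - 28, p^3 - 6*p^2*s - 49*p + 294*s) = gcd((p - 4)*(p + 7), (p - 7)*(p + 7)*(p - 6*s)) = p + 7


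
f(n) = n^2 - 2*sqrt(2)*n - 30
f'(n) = 2*n - 2*sqrt(2)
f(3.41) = -28.02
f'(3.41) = 3.99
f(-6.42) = 29.37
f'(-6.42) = -15.67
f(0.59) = -31.32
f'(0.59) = -1.65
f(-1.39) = -24.14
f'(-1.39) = -5.61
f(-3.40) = -8.82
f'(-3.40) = -9.63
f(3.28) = -28.52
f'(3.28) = 3.73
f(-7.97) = 56.06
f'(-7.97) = -18.77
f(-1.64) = -22.67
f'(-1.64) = -6.11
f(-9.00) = 76.46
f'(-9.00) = -20.83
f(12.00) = 80.06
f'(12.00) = 21.17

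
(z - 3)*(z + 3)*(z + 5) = z^3 + 5*z^2 - 9*z - 45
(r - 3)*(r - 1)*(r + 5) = r^3 + r^2 - 17*r + 15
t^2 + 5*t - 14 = (t - 2)*(t + 7)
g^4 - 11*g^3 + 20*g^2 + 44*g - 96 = (g - 8)*(g - 3)*(g - 2)*(g + 2)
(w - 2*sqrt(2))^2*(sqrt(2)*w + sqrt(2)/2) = sqrt(2)*w^3 - 8*w^2 + sqrt(2)*w^2/2 - 4*w + 8*sqrt(2)*w + 4*sqrt(2)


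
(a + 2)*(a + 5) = a^2 + 7*a + 10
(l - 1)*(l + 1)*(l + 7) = l^3 + 7*l^2 - l - 7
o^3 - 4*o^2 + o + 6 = (o - 3)*(o - 2)*(o + 1)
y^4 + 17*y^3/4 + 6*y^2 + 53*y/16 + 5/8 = (y + 1/2)^2*(y + 5/4)*(y + 2)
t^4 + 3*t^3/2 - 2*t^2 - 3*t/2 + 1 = (t - 1)*(t - 1/2)*(t + 1)*(t + 2)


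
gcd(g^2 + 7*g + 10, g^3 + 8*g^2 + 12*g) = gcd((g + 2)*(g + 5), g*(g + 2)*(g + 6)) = g + 2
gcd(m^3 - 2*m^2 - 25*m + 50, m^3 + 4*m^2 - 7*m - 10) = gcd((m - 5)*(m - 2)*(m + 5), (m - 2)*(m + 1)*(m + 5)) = m^2 + 3*m - 10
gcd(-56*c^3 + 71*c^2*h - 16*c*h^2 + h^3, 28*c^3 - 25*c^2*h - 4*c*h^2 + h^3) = 7*c^2 - 8*c*h + h^2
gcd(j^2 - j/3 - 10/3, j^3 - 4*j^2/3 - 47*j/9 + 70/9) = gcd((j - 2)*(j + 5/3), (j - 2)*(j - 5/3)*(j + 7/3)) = j - 2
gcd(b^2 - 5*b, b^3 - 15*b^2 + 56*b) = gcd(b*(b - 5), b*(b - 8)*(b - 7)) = b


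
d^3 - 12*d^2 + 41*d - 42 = (d - 7)*(d - 3)*(d - 2)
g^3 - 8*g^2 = g^2*(g - 8)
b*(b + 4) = b^2 + 4*b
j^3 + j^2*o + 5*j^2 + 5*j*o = j*(j + 5)*(j + o)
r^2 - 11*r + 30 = (r - 6)*(r - 5)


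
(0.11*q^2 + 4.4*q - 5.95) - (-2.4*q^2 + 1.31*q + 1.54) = 2.51*q^2 + 3.09*q - 7.49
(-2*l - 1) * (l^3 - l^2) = -2*l^4 + l^3 + l^2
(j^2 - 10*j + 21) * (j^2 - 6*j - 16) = j^4 - 16*j^3 + 65*j^2 + 34*j - 336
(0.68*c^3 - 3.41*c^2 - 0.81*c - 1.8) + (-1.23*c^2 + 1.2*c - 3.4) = 0.68*c^3 - 4.64*c^2 + 0.39*c - 5.2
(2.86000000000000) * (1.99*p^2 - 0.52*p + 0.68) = 5.6914*p^2 - 1.4872*p + 1.9448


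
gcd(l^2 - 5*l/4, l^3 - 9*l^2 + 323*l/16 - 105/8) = l - 5/4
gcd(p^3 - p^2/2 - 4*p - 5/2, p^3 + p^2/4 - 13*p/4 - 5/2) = p + 1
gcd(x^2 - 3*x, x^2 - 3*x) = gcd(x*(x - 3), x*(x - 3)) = x^2 - 3*x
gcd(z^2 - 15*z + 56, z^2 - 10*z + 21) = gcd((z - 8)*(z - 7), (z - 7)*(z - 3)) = z - 7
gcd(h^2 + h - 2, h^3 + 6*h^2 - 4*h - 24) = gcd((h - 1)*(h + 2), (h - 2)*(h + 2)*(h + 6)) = h + 2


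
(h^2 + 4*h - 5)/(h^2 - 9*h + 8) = (h + 5)/(h - 8)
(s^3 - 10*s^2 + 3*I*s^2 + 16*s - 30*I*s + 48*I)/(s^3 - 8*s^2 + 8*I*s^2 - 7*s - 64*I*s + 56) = (s^2 + s*(-2 + 3*I) - 6*I)/(s^2 + 8*I*s - 7)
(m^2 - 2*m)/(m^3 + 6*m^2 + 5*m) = (m - 2)/(m^2 + 6*m + 5)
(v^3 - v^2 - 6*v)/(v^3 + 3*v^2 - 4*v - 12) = v*(v - 3)/(v^2 + v - 6)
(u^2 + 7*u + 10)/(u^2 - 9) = (u^2 + 7*u + 10)/(u^2 - 9)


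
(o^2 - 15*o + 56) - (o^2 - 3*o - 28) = 84 - 12*o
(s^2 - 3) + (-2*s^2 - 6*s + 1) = -s^2 - 6*s - 2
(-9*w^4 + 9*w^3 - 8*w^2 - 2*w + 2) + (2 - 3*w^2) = -9*w^4 + 9*w^3 - 11*w^2 - 2*w + 4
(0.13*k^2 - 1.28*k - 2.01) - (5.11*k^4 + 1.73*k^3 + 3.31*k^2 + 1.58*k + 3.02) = -5.11*k^4 - 1.73*k^3 - 3.18*k^2 - 2.86*k - 5.03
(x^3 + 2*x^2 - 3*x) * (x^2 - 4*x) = x^5 - 2*x^4 - 11*x^3 + 12*x^2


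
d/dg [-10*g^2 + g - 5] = 1 - 20*g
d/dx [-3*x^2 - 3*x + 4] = -6*x - 3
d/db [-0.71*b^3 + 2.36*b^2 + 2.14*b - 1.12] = -2.13*b^2 + 4.72*b + 2.14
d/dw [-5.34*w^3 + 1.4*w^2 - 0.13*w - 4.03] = -16.02*w^2 + 2.8*w - 0.13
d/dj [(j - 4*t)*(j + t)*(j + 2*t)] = 3*j^2 - 2*j*t - 10*t^2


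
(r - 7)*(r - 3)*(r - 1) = r^3 - 11*r^2 + 31*r - 21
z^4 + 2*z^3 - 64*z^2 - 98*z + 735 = (z - 7)*(z - 3)*(z + 5)*(z + 7)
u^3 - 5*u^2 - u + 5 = (u - 5)*(u - 1)*(u + 1)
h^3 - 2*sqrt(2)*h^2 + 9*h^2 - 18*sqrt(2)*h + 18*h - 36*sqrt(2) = (h + 3)*(h + 6)*(h - 2*sqrt(2))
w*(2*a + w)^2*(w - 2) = 4*a^2*w^2 - 8*a^2*w + 4*a*w^3 - 8*a*w^2 + w^4 - 2*w^3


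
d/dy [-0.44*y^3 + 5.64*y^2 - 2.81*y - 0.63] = -1.32*y^2 + 11.28*y - 2.81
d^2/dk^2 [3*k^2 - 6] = 6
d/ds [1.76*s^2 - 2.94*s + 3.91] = 3.52*s - 2.94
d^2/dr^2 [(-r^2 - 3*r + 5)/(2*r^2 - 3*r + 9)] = 6*(-6*r^3 + 38*r^2 + 24*r - 69)/(8*r^6 - 36*r^5 + 162*r^4 - 351*r^3 + 729*r^2 - 729*r + 729)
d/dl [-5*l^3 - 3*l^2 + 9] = 3*l*(-5*l - 2)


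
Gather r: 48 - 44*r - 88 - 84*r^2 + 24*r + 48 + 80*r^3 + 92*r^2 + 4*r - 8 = 80*r^3 + 8*r^2 - 16*r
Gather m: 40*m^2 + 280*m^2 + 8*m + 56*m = 320*m^2 + 64*m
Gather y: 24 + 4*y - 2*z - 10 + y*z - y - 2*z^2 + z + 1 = y*(z + 3) - 2*z^2 - z + 15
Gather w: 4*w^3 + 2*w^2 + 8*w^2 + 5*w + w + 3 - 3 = 4*w^3 + 10*w^2 + 6*w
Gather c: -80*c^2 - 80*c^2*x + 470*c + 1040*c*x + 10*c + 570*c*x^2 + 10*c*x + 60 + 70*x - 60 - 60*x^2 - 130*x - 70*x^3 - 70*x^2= c^2*(-80*x - 80) + c*(570*x^2 + 1050*x + 480) - 70*x^3 - 130*x^2 - 60*x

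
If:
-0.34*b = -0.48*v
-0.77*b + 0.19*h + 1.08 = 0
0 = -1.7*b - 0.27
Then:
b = -0.16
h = -6.33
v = -0.11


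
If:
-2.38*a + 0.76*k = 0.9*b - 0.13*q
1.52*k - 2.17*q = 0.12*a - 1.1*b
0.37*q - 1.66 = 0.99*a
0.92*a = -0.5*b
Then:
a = -1.51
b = 2.79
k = -1.52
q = 0.43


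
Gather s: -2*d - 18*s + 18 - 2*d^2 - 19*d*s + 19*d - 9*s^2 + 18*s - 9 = -2*d^2 - 19*d*s + 17*d - 9*s^2 + 9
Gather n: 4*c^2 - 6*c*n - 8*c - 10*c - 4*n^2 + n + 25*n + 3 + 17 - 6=4*c^2 - 18*c - 4*n^2 + n*(26 - 6*c) + 14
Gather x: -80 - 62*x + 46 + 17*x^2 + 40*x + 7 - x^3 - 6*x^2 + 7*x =-x^3 + 11*x^2 - 15*x - 27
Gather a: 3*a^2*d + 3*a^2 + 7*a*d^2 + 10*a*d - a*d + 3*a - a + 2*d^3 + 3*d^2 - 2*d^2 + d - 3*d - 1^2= a^2*(3*d + 3) + a*(7*d^2 + 9*d + 2) + 2*d^3 + d^2 - 2*d - 1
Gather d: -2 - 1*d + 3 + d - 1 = 0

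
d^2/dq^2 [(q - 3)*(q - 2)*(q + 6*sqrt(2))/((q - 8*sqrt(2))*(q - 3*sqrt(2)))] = 2*(-85*sqrt(2)*q^3 + 332*q^3 - 2340*sqrt(2)*q^2 + 720*q^2 + 3672*q + 4320*sqrt(2)*q - 43200 + 23976*sqrt(2))/(q^6 - 33*sqrt(2)*q^5 + 870*q^4 - 5830*sqrt(2)*q^3 + 41760*q^2 - 76032*sqrt(2)*q + 110592)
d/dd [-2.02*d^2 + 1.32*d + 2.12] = 1.32 - 4.04*d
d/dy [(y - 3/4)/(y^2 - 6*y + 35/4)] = 4*(-4*y^2 + 6*y + 17)/(16*y^4 - 192*y^3 + 856*y^2 - 1680*y + 1225)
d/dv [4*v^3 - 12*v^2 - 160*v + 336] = 12*v^2 - 24*v - 160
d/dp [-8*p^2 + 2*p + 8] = 2 - 16*p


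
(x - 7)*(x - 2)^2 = x^3 - 11*x^2 + 32*x - 28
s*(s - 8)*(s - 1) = s^3 - 9*s^2 + 8*s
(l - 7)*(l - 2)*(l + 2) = l^3 - 7*l^2 - 4*l + 28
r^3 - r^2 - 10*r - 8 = (r - 4)*(r + 1)*(r + 2)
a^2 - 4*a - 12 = (a - 6)*(a + 2)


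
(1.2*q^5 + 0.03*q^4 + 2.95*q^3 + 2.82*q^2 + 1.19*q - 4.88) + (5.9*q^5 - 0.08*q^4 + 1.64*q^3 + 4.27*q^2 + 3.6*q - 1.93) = 7.1*q^5 - 0.05*q^4 + 4.59*q^3 + 7.09*q^2 + 4.79*q - 6.81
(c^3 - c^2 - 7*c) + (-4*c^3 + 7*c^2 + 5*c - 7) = -3*c^3 + 6*c^2 - 2*c - 7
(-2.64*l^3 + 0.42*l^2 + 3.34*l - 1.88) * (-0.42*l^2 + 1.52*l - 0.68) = 1.1088*l^5 - 4.1892*l^4 + 1.0308*l^3 + 5.5808*l^2 - 5.1288*l + 1.2784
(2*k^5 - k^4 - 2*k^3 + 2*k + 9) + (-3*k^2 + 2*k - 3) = 2*k^5 - k^4 - 2*k^3 - 3*k^2 + 4*k + 6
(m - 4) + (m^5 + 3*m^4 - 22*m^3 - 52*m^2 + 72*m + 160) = m^5 + 3*m^4 - 22*m^3 - 52*m^2 + 73*m + 156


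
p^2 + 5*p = p*(p + 5)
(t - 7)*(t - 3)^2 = t^3 - 13*t^2 + 51*t - 63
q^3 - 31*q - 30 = (q - 6)*(q + 1)*(q + 5)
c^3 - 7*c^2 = c^2*(c - 7)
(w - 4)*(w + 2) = w^2 - 2*w - 8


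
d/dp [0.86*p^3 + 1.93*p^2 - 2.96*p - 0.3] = 2.58*p^2 + 3.86*p - 2.96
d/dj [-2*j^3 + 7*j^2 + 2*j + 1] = -6*j^2 + 14*j + 2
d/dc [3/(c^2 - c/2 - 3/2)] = 6*(1 - 4*c)/(-2*c^2 + c + 3)^2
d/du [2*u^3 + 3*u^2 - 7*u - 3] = 6*u^2 + 6*u - 7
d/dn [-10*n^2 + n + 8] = 1 - 20*n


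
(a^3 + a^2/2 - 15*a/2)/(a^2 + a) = (2*a^2 + a - 15)/(2*(a + 1))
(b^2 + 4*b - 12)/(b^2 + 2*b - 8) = (b + 6)/(b + 4)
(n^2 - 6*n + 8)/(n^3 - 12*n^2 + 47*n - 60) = (n - 2)/(n^2 - 8*n + 15)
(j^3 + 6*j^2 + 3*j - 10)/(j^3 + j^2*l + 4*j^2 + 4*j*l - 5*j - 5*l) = (j + 2)/(j + l)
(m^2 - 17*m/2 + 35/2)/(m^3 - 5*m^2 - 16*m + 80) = (m - 7/2)/(m^2 - 16)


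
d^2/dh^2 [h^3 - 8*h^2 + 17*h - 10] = 6*h - 16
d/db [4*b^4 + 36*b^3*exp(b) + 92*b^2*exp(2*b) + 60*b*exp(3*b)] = 36*b^3*exp(b) + 16*b^3 + 184*b^2*exp(2*b) + 108*b^2*exp(b) + 180*b*exp(3*b) + 184*b*exp(2*b) + 60*exp(3*b)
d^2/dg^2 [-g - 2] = 0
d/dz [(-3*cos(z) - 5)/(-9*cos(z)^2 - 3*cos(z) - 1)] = 3*(9*cos(z)^2 + 30*cos(z) + 4)*sin(z)/(-9*sin(z)^2 + 3*cos(z) + 10)^2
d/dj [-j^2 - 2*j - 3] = -2*j - 2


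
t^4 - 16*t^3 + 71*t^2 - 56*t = t*(t - 8)*(t - 7)*(t - 1)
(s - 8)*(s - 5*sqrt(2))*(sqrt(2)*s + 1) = sqrt(2)*s^3 - 8*sqrt(2)*s^2 - 9*s^2 - 5*sqrt(2)*s + 72*s + 40*sqrt(2)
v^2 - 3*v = v*(v - 3)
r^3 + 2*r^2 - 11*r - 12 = (r - 3)*(r + 1)*(r + 4)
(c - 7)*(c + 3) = c^2 - 4*c - 21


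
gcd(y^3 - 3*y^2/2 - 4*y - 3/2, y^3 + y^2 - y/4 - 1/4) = y^2 + 3*y/2 + 1/2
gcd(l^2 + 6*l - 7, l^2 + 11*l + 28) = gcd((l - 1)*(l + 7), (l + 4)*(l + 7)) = l + 7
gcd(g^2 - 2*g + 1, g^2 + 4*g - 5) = g - 1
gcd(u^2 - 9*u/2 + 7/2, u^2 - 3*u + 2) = u - 1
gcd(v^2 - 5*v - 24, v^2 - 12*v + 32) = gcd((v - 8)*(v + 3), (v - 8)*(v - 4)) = v - 8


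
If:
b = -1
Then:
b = -1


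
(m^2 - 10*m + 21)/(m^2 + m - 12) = (m - 7)/(m + 4)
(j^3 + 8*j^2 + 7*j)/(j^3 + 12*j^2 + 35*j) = (j + 1)/(j + 5)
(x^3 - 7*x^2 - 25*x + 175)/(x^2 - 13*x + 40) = (x^2 - 2*x - 35)/(x - 8)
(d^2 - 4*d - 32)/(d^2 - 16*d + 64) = (d + 4)/(d - 8)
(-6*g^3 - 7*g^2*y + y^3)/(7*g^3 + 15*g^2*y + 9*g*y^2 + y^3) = (-6*g^2 - g*y + y^2)/(7*g^2 + 8*g*y + y^2)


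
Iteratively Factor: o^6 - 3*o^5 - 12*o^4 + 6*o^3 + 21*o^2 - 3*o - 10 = (o - 1)*(o^5 - 2*o^4 - 14*o^3 - 8*o^2 + 13*o + 10) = (o - 1)*(o + 2)*(o^4 - 4*o^3 - 6*o^2 + 4*o + 5) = (o - 1)*(o + 1)*(o + 2)*(o^3 - 5*o^2 - o + 5) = (o - 1)^2*(o + 1)*(o + 2)*(o^2 - 4*o - 5) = (o - 1)^2*(o + 1)^2*(o + 2)*(o - 5)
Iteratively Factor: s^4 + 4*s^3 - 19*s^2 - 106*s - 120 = (s + 4)*(s^3 - 19*s - 30) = (s + 3)*(s + 4)*(s^2 - 3*s - 10) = (s - 5)*(s + 3)*(s + 4)*(s + 2)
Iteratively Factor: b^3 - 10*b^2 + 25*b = (b - 5)*(b^2 - 5*b) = b*(b - 5)*(b - 5)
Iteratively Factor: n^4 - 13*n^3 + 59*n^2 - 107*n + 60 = (n - 1)*(n^3 - 12*n^2 + 47*n - 60) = (n - 5)*(n - 1)*(n^2 - 7*n + 12) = (n - 5)*(n - 3)*(n - 1)*(n - 4)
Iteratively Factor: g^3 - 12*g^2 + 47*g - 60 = (g - 3)*(g^2 - 9*g + 20) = (g - 5)*(g - 3)*(g - 4)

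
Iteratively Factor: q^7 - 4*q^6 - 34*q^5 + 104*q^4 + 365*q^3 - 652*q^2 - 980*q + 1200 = (q + 4)*(q^6 - 8*q^5 - 2*q^4 + 112*q^3 - 83*q^2 - 320*q + 300) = (q + 2)*(q + 4)*(q^5 - 10*q^4 + 18*q^3 + 76*q^2 - 235*q + 150) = (q + 2)*(q + 3)*(q + 4)*(q^4 - 13*q^3 + 57*q^2 - 95*q + 50) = (q - 5)*(q + 2)*(q + 3)*(q + 4)*(q^3 - 8*q^2 + 17*q - 10) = (q - 5)^2*(q + 2)*(q + 3)*(q + 4)*(q^2 - 3*q + 2) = (q - 5)^2*(q - 1)*(q + 2)*(q + 3)*(q + 4)*(q - 2)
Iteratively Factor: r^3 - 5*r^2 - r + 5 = (r - 5)*(r^2 - 1) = (r - 5)*(r + 1)*(r - 1)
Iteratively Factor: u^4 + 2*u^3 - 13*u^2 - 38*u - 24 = (u + 1)*(u^3 + u^2 - 14*u - 24) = (u + 1)*(u + 2)*(u^2 - u - 12) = (u - 4)*(u + 1)*(u + 2)*(u + 3)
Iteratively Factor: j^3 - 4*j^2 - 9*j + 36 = (j + 3)*(j^2 - 7*j + 12) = (j - 3)*(j + 3)*(j - 4)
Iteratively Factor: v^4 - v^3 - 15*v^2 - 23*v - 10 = (v + 1)*(v^3 - 2*v^2 - 13*v - 10) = (v + 1)^2*(v^2 - 3*v - 10) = (v + 1)^2*(v + 2)*(v - 5)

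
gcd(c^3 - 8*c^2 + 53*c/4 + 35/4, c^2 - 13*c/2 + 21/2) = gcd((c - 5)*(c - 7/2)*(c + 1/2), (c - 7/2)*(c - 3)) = c - 7/2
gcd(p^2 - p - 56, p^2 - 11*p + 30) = 1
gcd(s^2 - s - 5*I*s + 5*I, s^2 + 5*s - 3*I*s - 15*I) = 1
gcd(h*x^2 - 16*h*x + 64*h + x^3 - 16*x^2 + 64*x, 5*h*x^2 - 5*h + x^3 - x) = 1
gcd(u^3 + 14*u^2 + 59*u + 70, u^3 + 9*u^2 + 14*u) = u^2 + 9*u + 14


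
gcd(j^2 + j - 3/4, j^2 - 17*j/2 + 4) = j - 1/2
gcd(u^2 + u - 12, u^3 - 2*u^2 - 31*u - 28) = u + 4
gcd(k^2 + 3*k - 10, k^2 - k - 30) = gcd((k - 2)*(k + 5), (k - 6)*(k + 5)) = k + 5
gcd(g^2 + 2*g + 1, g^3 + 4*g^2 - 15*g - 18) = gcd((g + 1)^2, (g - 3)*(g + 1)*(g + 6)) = g + 1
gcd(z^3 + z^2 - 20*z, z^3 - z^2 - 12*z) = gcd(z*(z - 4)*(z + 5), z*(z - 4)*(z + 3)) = z^2 - 4*z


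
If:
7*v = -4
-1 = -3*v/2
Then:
No Solution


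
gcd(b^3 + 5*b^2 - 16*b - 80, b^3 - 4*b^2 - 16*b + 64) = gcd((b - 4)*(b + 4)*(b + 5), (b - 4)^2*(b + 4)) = b^2 - 16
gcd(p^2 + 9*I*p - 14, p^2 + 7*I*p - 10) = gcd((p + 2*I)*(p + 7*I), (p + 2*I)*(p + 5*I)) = p + 2*I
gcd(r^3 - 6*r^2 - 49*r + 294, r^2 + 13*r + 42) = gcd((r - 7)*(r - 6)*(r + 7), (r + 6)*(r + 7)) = r + 7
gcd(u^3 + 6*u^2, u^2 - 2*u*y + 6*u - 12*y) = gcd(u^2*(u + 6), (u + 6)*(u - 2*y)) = u + 6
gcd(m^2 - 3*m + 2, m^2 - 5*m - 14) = 1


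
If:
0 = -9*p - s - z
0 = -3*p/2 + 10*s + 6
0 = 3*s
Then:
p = 4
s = 0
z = -36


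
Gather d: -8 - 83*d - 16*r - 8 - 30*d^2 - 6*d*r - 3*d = -30*d^2 + d*(-6*r - 86) - 16*r - 16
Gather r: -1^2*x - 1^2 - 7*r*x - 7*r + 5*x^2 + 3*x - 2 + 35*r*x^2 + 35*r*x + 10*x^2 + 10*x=r*(35*x^2 + 28*x - 7) + 15*x^2 + 12*x - 3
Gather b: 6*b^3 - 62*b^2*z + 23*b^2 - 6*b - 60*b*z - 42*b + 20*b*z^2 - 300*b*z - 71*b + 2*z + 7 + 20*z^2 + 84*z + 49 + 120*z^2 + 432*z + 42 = 6*b^3 + b^2*(23 - 62*z) + b*(20*z^2 - 360*z - 119) + 140*z^2 + 518*z + 98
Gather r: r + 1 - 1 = r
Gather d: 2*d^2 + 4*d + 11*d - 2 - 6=2*d^2 + 15*d - 8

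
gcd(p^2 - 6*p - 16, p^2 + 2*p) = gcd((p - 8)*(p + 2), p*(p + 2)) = p + 2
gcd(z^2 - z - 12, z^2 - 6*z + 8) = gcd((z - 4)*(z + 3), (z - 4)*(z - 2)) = z - 4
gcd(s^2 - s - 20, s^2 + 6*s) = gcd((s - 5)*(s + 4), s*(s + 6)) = 1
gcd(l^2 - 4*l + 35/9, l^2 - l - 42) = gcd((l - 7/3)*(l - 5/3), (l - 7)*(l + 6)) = 1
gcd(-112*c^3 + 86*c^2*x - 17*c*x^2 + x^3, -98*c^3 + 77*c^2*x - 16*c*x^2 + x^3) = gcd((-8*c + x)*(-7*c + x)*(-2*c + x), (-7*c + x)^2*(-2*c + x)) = 14*c^2 - 9*c*x + x^2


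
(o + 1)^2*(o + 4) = o^3 + 6*o^2 + 9*o + 4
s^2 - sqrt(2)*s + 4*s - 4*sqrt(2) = (s + 4)*(s - sqrt(2))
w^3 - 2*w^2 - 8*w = w*(w - 4)*(w + 2)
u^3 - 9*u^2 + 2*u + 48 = (u - 8)*(u - 3)*(u + 2)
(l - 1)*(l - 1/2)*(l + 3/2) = l^3 - 7*l/4 + 3/4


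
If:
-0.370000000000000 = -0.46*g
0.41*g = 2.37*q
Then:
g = 0.80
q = 0.14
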